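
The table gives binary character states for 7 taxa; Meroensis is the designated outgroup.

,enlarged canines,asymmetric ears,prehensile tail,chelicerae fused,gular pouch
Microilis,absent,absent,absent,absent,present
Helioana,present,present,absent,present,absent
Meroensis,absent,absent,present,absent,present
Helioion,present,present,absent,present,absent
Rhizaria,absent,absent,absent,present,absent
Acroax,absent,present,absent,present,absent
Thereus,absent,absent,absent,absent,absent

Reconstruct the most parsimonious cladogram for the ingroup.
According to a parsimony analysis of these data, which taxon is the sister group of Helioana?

Character polarity is set by the outgroup: the derived state is whichever differs from the outgroup's state, so for prehensile tail, gular pouch the derived state is 'absent', and for the remaining characters it is 'present'.
Only Helioana and Helioion show the derived state 'present' for enlarged canines, supporting them as a clade.
Only Acroax, Helioana, and Helioion show the derived state 'present' for asymmetric ears, supporting them as a clade.
prehensile tail (derived state 'absent') is shared by all ingroup taxa — unites the whole ingroup.
chelicerae fused (derived state 'present') is shared by Acroax, Helioana, Helioion, and Rhizaria — a synapomorphy uniting that clade.
gular pouch: derived state 'absent' in Acroax, Helioana, Helioion, Rhizaria, and Thereus only — synapomorphy for {Acroax, Helioana, Helioion, Rhizaria, Thereus}.
Most parsimonious ingroup topology: (Microilis,(Thereus,((Acroax,(Helioana,Helioion)),Rhizaria))).
Helioana and Helioion form a cherry on this tree, so they are sister taxa.

Helioion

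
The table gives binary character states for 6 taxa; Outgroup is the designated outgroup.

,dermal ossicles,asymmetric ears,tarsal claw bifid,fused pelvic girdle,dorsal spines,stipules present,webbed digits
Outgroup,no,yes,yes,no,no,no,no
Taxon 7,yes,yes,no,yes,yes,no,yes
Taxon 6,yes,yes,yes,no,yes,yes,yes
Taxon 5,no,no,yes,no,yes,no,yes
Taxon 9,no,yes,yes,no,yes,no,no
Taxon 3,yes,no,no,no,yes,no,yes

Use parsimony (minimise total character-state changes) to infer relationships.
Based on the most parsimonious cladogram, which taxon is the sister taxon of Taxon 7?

Character polarity is set by the outgroup: the derived state is whichever differs from the outgroup's state, so for asymmetric ears, tarsal claw bifid the derived state is 'no', and for the remaining characters it is 'yes'.
dermal ossicles (derived state 'yes') is shared by Taxon 3, Taxon 6, and Taxon 7 — a synapomorphy uniting that clade.
asymmetric ears groups Taxon 3 and Taxon 5, which is incompatible with the clades supported by the remaining characters; treating it as convergent (homoplasy) costs fewer steps than any alternative tree.
tarsal claw bifid (derived state 'no') is shared by Taxon 3 and Taxon 7 — a synapomorphy uniting that clade.
fused pelvic girdle (derived state 'yes') is unique to Taxon 7 (autapomorphy; uninformative for grouping).
dorsal spines (derived state 'yes') is shared by all ingroup taxa — unites the whole ingroup.
stipules present: derived state 'yes' in Taxon 6 only — an autapomorphy, so it tells us nothing about relationships among taxa.
Only Taxon 3, Taxon 5, Taxon 6, and Taxon 7 show the derived state 'yes' for webbed digits, supporting them as a clade.
Most parsimonious ingroup topology: ((((Taxon 7,Taxon 3),Taxon 6),Taxon 5),Taxon 9).
Taxon 7 and Taxon 3 form a cherry on this tree, so they are sister taxa.

Taxon 3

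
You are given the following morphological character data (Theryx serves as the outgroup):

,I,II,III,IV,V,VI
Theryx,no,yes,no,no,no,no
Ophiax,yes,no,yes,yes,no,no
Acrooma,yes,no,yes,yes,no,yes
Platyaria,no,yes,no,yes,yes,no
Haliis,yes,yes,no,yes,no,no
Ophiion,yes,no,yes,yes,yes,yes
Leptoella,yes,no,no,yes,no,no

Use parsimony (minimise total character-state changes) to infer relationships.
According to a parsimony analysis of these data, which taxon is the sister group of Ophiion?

Acrooma

Character polarity is set by the outgroup: the derived state is whichever differs from the outgroup's state, so for II the derived state is 'no', and for the remaining characters it is 'yes'.
I (derived state 'yes') is shared by Acrooma, Haliis, Leptoella, Ophiax, and Ophiion — a synapomorphy uniting that clade.
II (derived state 'no') is shared by Acrooma, Leptoella, Ophiax, and Ophiion — a synapomorphy uniting that clade.
Only Acrooma, Ophiax, and Ophiion show the derived state 'yes' for III, supporting them as a clade.
IV (derived state 'yes') is shared by all ingroup taxa — unites the whole ingroup.
V groups Ophiion and Platyaria, which is incompatible with the clades supported by the remaining characters; treating it as convergent (homoplasy) costs fewer steps than any alternative tree.
Only Acrooma and Ophiion show the derived state 'yes' for VI, supporting them as a clade.
Most parsimonious ingroup topology: ((((Ophiax,(Acrooma,Ophiion)),Leptoella),Haliis),Platyaria).
Ophiion and Acrooma form a cherry on this tree, so they are sister taxa.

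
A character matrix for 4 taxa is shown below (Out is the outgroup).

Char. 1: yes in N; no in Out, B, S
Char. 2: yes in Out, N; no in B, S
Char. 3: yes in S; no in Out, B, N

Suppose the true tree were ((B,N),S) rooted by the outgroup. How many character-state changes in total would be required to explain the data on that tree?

4

Map each character onto ((B,N),S) (rooted by Out) and count the minimum state changes it requires (Fitch parsimony):
Char. 1: 1; Char. 2: 2; Char. 3: 1.
Total tree length = 4.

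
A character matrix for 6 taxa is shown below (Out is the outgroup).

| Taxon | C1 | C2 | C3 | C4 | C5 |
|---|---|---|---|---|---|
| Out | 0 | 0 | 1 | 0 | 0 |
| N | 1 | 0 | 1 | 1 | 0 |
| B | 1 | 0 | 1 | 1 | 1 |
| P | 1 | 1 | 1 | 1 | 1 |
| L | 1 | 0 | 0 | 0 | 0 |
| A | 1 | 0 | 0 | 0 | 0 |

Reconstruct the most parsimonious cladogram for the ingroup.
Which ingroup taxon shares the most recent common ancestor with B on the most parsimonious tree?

P

Character polarity is set by the outgroup: the derived state is whichever differs from the outgroup's state, so for C3 the derived state is '0', and for the remaining characters it is '1'.
C1 (derived state '1') is shared by all ingroup taxa — unites the whole ingroup.
C2: derived state '1' in P only — an autapomorphy, so it tells us nothing about relationships among taxa.
C3: derived state '0' in A and L only — synapomorphy for {A, L}.
C4: derived state '1' in B, N, and P only — synapomorphy for {B, N, P}.
Only B and P show the derived state '1' for C5, supporting them as a clade.
Most parsimonious ingroup topology: ((N,(B,P)),(L,A)).
B and P form a cherry on this tree, so they are sister taxa.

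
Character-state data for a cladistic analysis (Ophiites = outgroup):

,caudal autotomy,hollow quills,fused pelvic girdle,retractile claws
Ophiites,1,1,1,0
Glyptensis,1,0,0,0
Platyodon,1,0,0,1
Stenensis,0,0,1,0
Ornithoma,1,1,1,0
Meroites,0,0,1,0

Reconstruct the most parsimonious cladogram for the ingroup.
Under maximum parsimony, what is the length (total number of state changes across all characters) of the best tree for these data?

Character polarity is set by the outgroup: the derived state is whichever differs from the outgroup's state, so for caudal autotomy, hollow quills, fused pelvic girdle the derived state is '0', and for the remaining characters it is '1'.
Only Meroites and Stenensis show the derived state '0' for caudal autotomy, supporting them as a clade.
hollow quills (derived state '0') is shared by Glyptensis, Meroites, Platyodon, and Stenensis — a synapomorphy uniting that clade.
fused pelvic girdle (derived state '0') is shared by Glyptensis and Platyodon — a synapomorphy uniting that clade.
retractile claws: derived state '1' in Platyodon only — an autapomorphy, so it tells us nothing about relationships among taxa.
Most parsimonious ingroup topology: (((Glyptensis,Platyodon),(Stenensis,Meroites)),Ornithoma).
Changes per character on this tree: caudal autotomy: 1; hollow quills: 1; fused pelvic girdle: 1; retractile claws: 1.
Total = 4.

4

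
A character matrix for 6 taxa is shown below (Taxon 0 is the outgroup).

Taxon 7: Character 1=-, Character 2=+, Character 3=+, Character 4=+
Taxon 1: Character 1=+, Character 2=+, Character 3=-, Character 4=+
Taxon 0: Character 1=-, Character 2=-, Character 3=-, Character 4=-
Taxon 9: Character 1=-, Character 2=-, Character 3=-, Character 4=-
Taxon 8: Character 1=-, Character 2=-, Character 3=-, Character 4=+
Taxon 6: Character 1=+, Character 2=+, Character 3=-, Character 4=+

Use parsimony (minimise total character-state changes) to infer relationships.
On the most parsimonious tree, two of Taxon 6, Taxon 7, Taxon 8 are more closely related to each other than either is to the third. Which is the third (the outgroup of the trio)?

Taxon 8

The outgroup has state '-' for every character, so '+' is the derived state throughout.
Character 1 (derived state '+') is shared by Taxon 1 and Taxon 6 — a synapomorphy uniting that clade.
Character 2 (derived state '+') is shared by Taxon 1, Taxon 6, and Taxon 7 — a synapomorphy uniting that clade.
Character 3: derived state '+' in Taxon 7 only — an autapomorphy, so it tells us nothing about relationships among taxa.
Only Taxon 1, Taxon 6, Taxon 7, and Taxon 8 show the derived state '+' for Character 4, supporting them as a clade.
Most parsimonious ingroup topology: (Taxon 9,(((Taxon 1,Taxon 6),Taxon 7),Taxon 8)).
Taxon 6 and Taxon 7 share a more recent common ancestor with each other than either does with Taxon 8, so Taxon 8 is the least closely related of the three.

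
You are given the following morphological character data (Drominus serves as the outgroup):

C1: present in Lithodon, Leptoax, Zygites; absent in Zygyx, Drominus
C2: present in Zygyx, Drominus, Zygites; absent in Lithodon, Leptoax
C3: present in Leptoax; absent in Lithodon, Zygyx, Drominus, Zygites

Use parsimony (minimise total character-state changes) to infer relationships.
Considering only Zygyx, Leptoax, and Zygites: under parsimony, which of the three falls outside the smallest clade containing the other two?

Zygyx

Character polarity is set by the outgroup: the derived state is whichever differs from the outgroup's state, so for C2 the derived state is 'absent', and for the remaining characters it is 'present'.
C1 (derived state 'present') is shared by Leptoax, Lithodon, and Zygites — a synapomorphy uniting that clade.
C2 (derived state 'absent') is shared by Leptoax and Lithodon — a synapomorphy uniting that clade.
C3: derived state 'present' in Leptoax only — an autapomorphy, so it tells us nothing about relationships among taxa.
Most parsimonious ingroup topology: (Zygyx,((Leptoax,Lithodon),Zygites)).
Zygites and Leptoax share a more recent common ancestor with each other than either does with Zygyx, so Zygyx is the least closely related of the three.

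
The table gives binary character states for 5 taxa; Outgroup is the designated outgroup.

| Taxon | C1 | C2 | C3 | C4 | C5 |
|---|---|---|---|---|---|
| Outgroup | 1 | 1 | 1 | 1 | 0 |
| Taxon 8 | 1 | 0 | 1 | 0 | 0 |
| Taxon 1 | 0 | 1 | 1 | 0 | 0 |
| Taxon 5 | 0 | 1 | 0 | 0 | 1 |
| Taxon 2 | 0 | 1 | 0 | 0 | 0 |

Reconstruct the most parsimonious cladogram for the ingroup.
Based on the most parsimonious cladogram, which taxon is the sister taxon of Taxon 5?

Taxon 2

Character polarity is set by the outgroup: the derived state is whichever differs from the outgroup's state, so for C1, C2, C3, C4 the derived state is '0', and for the remaining characters it is '1'.
C1 (derived state '0') is shared by Taxon 1, Taxon 2, and Taxon 5 — a synapomorphy uniting that clade.
C2: derived state '0' in Taxon 8 only — an autapomorphy, so it tells us nothing about relationships among taxa.
Only Taxon 2 and Taxon 5 show the derived state '0' for C3, supporting them as a clade.
C4 (derived state '0') is shared by all ingroup taxa — unites the whole ingroup.
C5 (derived state '1') is unique to Taxon 5 (autapomorphy; uninformative for grouping).
Most parsimonious ingroup topology: (Taxon 8,(Taxon 1,(Taxon 5,Taxon 2))).
Taxon 5 and Taxon 2 form a cherry on this tree, so they are sister taxa.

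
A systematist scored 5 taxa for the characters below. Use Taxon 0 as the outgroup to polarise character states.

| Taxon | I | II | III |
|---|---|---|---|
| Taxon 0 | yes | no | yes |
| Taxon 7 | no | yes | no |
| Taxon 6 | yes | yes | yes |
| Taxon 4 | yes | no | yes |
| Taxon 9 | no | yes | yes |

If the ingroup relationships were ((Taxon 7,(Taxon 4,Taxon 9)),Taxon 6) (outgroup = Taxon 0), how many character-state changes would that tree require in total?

Map each character onto ((Taxon 7,(Taxon 4,Taxon 9)),Taxon 6) (rooted by Taxon 0) and count the minimum state changes it requires (Fitch parsimony):
I: 2; II: 2; III: 1.
Total tree length = 5.

5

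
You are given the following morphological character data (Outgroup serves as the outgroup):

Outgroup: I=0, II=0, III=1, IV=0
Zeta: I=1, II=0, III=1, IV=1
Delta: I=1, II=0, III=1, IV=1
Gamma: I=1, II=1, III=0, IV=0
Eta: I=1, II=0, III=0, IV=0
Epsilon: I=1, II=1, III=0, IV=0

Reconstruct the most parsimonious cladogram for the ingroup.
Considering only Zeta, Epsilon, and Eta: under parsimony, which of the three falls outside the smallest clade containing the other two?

Zeta

Character polarity is set by the outgroup: the derived state is whichever differs from the outgroup's state, so for III the derived state is '0', and for the remaining characters it is '1'.
All ingroup taxa share the derived state '1' for I; it defines the ingroup but does not resolve relationships within it.
II: derived state '1' in Epsilon and Gamma only — synapomorphy for {Epsilon, Gamma}.
III (derived state '0') is shared by Epsilon, Eta, and Gamma — a synapomorphy uniting that clade.
IV: derived state '1' in Delta and Zeta only — synapomorphy for {Delta, Zeta}.
Most parsimonious ingroup topology: ((Zeta,Delta),((Gamma,Epsilon),Eta)).
Epsilon and Eta share a more recent common ancestor with each other than either does with Zeta, so Zeta is the least closely related of the three.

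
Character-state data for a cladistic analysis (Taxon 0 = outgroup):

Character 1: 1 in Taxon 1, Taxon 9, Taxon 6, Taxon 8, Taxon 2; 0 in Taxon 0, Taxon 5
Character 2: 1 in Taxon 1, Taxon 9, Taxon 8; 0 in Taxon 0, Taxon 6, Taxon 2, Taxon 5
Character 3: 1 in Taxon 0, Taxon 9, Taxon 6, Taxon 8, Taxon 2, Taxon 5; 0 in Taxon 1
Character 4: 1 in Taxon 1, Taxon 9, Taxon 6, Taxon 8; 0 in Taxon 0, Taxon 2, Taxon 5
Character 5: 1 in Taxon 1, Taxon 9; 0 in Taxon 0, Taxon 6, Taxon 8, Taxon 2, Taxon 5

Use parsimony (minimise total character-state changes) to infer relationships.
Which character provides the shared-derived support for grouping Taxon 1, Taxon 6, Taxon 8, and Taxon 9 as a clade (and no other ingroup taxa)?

Character 4

Character polarity is set by the outgroup: the derived state is whichever differs from the outgroup's state, so for Character 3 the derived state is '0', and for the remaining characters it is '1'.
Only Taxon 1, Taxon 2, Taxon 6, Taxon 8, and Taxon 9 show the derived state '1' for Character 1, supporting them as a clade.
Only Taxon 1, Taxon 8, and Taxon 9 show the derived state '1' for Character 2, supporting them as a clade.
Character 3: derived state '0' in Taxon 1 only — an autapomorphy, so it tells us nothing about relationships among taxa.
Character 4: derived state '1' in Taxon 1, Taxon 6, Taxon 8, and Taxon 9 only — synapomorphy for {Taxon 1, Taxon 6, Taxon 8, Taxon 9}.
Character 5 (derived state '1') is shared by Taxon 1 and Taxon 9 — a synapomorphy uniting that clade.
Most parsimonious ingroup topology: (((((Taxon 1,Taxon 9),Taxon 8),Taxon 6),Taxon 2),Taxon 5).
The clade {Taxon 1, Taxon 6, Taxon 8, Taxon 9} is supported by Character 4: its derived state '1' occurs in exactly those taxa and in no other taxon (including the outgroup).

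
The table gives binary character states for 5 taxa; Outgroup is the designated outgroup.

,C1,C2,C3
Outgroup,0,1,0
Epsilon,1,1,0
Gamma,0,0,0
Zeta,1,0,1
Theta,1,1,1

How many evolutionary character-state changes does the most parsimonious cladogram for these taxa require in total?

4

Character polarity is set by the outgroup: the derived state is whichever differs from the outgroup's state, so for C2 the derived state is '0', and for the remaining characters it is '1'.
Only Epsilon, Theta, and Zeta show the derived state '1' for C1, supporting them as a clade.
C2 groups Gamma and Zeta, which is incompatible with the clades supported by the remaining characters; treating it as convergent (homoplasy) costs fewer steps than any alternative tree.
Only Theta and Zeta show the derived state '1' for C3, supporting them as a clade.
Most parsimonious ingroup topology: ((Epsilon,(Zeta,Theta)),Gamma).
Changes per character on this tree: C1: 1; C2: 2; C3: 1.
Total = 4.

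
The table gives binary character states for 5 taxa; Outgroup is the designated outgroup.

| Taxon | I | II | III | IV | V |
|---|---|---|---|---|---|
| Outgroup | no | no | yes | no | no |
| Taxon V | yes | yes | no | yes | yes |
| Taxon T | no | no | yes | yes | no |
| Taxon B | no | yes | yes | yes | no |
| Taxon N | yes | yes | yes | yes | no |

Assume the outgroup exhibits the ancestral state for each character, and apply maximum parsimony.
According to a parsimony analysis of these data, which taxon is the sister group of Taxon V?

Taxon N

Character polarity is set by the outgroup: the derived state is whichever differs from the outgroup's state, so for III the derived state is 'no', and for the remaining characters it is 'yes'.
I (derived state 'yes') is shared by Taxon N and Taxon V — a synapomorphy uniting that clade.
II (derived state 'yes') is shared by Taxon B, Taxon N, and Taxon V — a synapomorphy uniting that clade.
III: derived state 'no' in Taxon V only — an autapomorphy, so it tells us nothing about relationships among taxa.
All ingroup taxa share the derived state 'yes' for IV; it defines the ingroup but does not resolve relationships within it.
V (derived state 'yes') is unique to Taxon V (autapomorphy; uninformative for grouping).
Most parsimonious ingroup topology: (((Taxon V,Taxon N),Taxon B),Taxon T).
Taxon V and Taxon N form a cherry on this tree, so they are sister taxa.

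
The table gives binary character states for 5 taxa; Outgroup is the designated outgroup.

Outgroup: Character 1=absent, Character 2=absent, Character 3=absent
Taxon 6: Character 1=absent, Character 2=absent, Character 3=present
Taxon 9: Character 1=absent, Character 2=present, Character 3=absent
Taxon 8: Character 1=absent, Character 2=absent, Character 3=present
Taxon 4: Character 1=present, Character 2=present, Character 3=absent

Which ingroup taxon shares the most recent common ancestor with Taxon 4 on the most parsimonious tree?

The outgroup has state 'absent' for every character, so 'present' is the derived state throughout.
Character 1: derived state 'present' in Taxon 4 only — an autapomorphy, so it tells us nothing about relationships among taxa.
Character 2 (derived state 'present') is shared by Taxon 4 and Taxon 9 — a synapomorphy uniting that clade.
Only Taxon 6 and Taxon 8 show the derived state 'present' for Character 3, supporting them as a clade.
Most parsimonious ingroup topology: ((Taxon 6,Taxon 8),(Taxon 9,Taxon 4)).
Taxon 4 and Taxon 9 form a cherry on this tree, so they are sister taxa.

Taxon 9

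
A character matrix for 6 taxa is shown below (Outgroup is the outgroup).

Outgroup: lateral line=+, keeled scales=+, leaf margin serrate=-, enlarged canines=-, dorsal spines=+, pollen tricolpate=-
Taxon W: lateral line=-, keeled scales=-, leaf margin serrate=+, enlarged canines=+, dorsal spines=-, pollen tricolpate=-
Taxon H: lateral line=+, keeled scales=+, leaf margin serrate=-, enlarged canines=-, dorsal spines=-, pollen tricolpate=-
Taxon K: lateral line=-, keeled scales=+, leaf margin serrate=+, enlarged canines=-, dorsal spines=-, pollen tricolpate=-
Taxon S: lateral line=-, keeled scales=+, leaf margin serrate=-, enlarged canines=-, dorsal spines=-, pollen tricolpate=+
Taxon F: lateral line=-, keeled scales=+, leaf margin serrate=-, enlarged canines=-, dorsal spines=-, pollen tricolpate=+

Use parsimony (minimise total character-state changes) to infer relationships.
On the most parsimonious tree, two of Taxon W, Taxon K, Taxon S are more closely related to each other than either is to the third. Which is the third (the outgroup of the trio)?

Character polarity is set by the outgroup: the derived state is whichever differs from the outgroup's state, so for lateral line, keeled scales, dorsal spines the derived state is '-', and for the remaining characters it is '+'.
lateral line (derived state '-') is shared by Taxon F, Taxon K, Taxon S, and Taxon W — a synapomorphy uniting that clade.
keeled scales: derived state '-' in Taxon W only — an autapomorphy, so it tells us nothing about relationships among taxa.
leaf margin serrate: derived state '+' in Taxon K and Taxon W only — synapomorphy for {Taxon K, Taxon W}.
enlarged canines: derived state '+' in Taxon W only — an autapomorphy, so it tells us nothing about relationships among taxa.
dorsal spines (derived state '-') is shared by all ingroup taxa — unites the whole ingroup.
pollen tricolpate: derived state '+' in Taxon F and Taxon S only — synapomorphy for {Taxon F, Taxon S}.
Most parsimonious ingroup topology: (((Taxon W,Taxon K),(Taxon S,Taxon F)),Taxon H).
Taxon K and Taxon W share a more recent common ancestor with each other than either does with Taxon S, so Taxon S is the least closely related of the three.

Taxon S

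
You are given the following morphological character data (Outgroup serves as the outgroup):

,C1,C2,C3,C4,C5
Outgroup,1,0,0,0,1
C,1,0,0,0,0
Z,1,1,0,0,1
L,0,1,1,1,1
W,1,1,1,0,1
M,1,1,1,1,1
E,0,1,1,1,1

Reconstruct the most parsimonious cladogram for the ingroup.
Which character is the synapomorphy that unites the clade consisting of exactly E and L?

C1

Character polarity is set by the outgroup: the derived state is whichever differs from the outgroup's state, so for C1, C5 the derived state is '0', and for the remaining characters it is '1'.
Only E and L show the derived state '0' for C1, supporting them as a clade.
C2 (derived state '1') is shared by E, L, M, W, and Z — a synapomorphy uniting that clade.
C3: derived state '1' in E, L, M, and W only — synapomorphy for {E, L, M, W}.
Only E, L, and M show the derived state '1' for C4, supporting them as a clade.
C5: derived state '0' in C only — an autapomorphy, so it tells us nothing about relationships among taxa.
Most parsimonious ingroup topology: (C,(Z,(((L,E),M),W))).
The clade {E, L} is supported by C1: its derived state '0' occurs in exactly those taxa and in no other taxon (including the outgroup).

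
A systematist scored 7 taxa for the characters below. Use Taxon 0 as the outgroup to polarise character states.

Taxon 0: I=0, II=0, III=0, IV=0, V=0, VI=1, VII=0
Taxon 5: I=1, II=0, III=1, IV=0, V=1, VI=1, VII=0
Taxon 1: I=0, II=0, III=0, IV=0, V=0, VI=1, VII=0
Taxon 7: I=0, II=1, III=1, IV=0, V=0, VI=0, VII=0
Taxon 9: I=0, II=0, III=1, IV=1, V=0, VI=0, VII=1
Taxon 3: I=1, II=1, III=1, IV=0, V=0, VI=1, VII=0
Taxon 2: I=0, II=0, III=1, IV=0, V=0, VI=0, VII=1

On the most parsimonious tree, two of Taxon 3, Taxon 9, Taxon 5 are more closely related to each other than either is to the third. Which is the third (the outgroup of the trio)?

Character polarity is set by the outgroup: the derived state is whichever differs from the outgroup's state, so for VI the derived state is '0', and for the remaining characters it is '1'.
I (derived state '1') is shared by Taxon 3 and Taxon 5 — a synapomorphy uniting that clade.
II groups Taxon 3 and Taxon 7, which is incompatible with the clades supported by the remaining characters; treating it as convergent (homoplasy) costs fewer steps than any alternative tree.
Only Taxon 2, Taxon 3, Taxon 5, Taxon 7, and Taxon 9 show the derived state '1' for III, supporting them as a clade.
IV: derived state '1' in Taxon 9 only — an autapomorphy, so it tells us nothing about relationships among taxa.
V (derived state '1') is unique to Taxon 5 (autapomorphy; uninformative for grouping).
VI (derived state '0') is shared by Taxon 2, Taxon 7, and Taxon 9 — a synapomorphy uniting that clade.
Only Taxon 2 and Taxon 9 show the derived state '1' for VII, supporting them as a clade.
Most parsimonious ingroup topology: (((Taxon 5,Taxon 3),(Taxon 7,(Taxon 9,Taxon 2))),Taxon 1).
Taxon 5 and Taxon 3 share a more recent common ancestor with each other than either does with Taxon 9, so Taxon 9 is the least closely related of the three.

Taxon 9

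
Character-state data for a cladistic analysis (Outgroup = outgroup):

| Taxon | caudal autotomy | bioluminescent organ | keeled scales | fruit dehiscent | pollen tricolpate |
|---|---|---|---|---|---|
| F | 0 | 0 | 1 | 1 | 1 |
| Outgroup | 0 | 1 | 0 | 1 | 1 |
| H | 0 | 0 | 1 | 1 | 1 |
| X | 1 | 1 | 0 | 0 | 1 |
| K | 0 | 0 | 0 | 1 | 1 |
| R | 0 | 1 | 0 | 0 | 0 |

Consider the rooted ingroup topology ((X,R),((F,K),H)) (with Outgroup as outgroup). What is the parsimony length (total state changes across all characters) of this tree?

6

Map each character onto ((X,R),((F,K),H)) (rooted by Outgroup) and count the minimum state changes it requires (Fitch parsimony):
caudal autotomy: 1; bioluminescent organ: 1; keeled scales: 2; fruit dehiscent: 1; pollen tricolpate: 1.
Total tree length = 6.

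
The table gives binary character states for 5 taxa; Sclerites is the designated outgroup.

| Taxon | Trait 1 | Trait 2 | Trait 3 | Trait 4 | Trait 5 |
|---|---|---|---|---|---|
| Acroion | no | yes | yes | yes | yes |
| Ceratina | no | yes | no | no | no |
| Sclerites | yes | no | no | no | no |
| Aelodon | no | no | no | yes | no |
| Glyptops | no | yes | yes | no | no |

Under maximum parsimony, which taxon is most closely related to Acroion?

Character polarity is set by the outgroup: the derived state is whichever differs from the outgroup's state, so for Trait 1 the derived state is 'no', and for the remaining characters it is 'yes'.
All ingroup taxa share the derived state 'no' for Trait 1; it defines the ingroup but does not resolve relationships within it.
Trait 2 (derived state 'yes') is shared by Acroion, Ceratina, and Glyptops — a synapomorphy uniting that clade.
Trait 3: derived state 'yes' in Acroion and Glyptops only — synapomorphy for {Acroion, Glyptops}.
Trait 4 (state 'yes') occurs in Acroion and Aelodon but conflicts with the nesting implied by the other characters — most parsimoniously interpreted as homoplasy.
Trait 5: derived state 'yes' in Acroion only — an autapomorphy, so it tells us nothing about relationships among taxa.
Most parsimonious ingroup topology: (((Glyptops,Acroion),Ceratina),Aelodon).
Acroion and Glyptops form a cherry on this tree, so they are sister taxa.

Glyptops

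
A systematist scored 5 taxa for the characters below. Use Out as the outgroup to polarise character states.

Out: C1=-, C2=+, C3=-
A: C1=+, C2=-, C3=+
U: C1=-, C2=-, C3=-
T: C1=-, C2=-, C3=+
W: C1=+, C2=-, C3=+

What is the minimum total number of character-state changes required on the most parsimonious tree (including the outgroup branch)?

Character polarity is set by the outgroup: the derived state is whichever differs from the outgroup's state, so for C2 the derived state is '-', and for the remaining characters it is '+'.
C1 (derived state '+') is shared by A and W — a synapomorphy uniting that clade.
C2 (derived state '-') is shared by all ingroup taxa — unites the whole ingroup.
C3 (derived state '+') is shared by A, T, and W — a synapomorphy uniting that clade.
Most parsimonious ingroup topology: (((A,W),T),U).
Changes per character on this tree: C1: 1; C2: 1; C3: 1.
Total = 3.

3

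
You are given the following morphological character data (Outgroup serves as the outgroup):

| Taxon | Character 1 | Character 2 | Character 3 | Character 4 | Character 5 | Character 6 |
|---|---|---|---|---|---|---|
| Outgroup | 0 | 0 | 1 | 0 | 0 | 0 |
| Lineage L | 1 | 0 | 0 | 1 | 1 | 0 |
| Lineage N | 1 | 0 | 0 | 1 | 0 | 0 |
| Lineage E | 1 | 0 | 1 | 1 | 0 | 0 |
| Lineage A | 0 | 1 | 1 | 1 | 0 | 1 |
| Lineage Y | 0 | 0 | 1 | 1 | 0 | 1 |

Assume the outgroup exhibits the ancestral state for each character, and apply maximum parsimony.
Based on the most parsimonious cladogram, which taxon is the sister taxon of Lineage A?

Character polarity is set by the outgroup: the derived state is whichever differs from the outgroup's state, so for Character 3 the derived state is '0', and for the remaining characters it is '1'.
Character 1 (derived state '1') is shared by Lineage E, Lineage L, and Lineage N — a synapomorphy uniting that clade.
Character 2 (derived state '1') is unique to Lineage A (autapomorphy; uninformative for grouping).
Only Lineage L and Lineage N show the derived state '0' for Character 3, supporting them as a clade.
All ingroup taxa share the derived state '1' for Character 4; it defines the ingroup but does not resolve relationships within it.
Character 5: derived state '1' in Lineage L only — an autapomorphy, so it tells us nothing about relationships among taxa.
Character 6: derived state '1' in Lineage A and Lineage Y only — synapomorphy for {Lineage A, Lineage Y}.
Most parsimonious ingroup topology: (((Lineage L,Lineage N),Lineage E),(Lineage A,Lineage Y)).
Lineage A and Lineage Y form a cherry on this tree, so they are sister taxa.

Lineage Y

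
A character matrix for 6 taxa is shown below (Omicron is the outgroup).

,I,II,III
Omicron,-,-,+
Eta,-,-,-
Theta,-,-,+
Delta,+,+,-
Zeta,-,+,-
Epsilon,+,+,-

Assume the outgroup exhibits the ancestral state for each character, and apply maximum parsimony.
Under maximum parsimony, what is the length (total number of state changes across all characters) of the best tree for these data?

Character polarity is set by the outgroup: the derived state is whichever differs from the outgroup's state, so for III the derived state is '-', and for the remaining characters it is '+'.
I: derived state '+' in Delta and Epsilon only — synapomorphy for {Delta, Epsilon}.
Only Delta, Epsilon, and Zeta show the derived state '+' for II, supporting them as a clade.
Only Delta, Epsilon, Eta, and Zeta show the derived state '-' for III, supporting them as a clade.
Most parsimonious ingroup topology: ((Eta,((Delta,Epsilon),Zeta)),Theta).
Changes per character on this tree: I: 1; II: 1; III: 1.
Total = 3.

3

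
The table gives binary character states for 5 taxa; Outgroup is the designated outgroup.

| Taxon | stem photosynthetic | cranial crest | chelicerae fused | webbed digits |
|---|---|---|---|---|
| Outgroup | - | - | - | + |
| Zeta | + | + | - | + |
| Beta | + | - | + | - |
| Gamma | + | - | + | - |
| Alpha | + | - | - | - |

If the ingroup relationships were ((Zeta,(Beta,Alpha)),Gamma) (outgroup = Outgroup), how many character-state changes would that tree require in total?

Map each character onto ((Zeta,(Beta,Alpha)),Gamma) (rooted by Outgroup) and count the minimum state changes it requires (Fitch parsimony):
stem photosynthetic: 1; cranial crest: 1; chelicerae fused: 2; webbed digits: 2.
Total tree length = 6.

6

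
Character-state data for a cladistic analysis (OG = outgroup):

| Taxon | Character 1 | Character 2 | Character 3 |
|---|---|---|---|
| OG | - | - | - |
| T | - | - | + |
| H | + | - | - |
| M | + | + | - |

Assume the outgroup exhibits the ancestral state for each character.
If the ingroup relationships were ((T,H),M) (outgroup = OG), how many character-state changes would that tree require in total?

4

Map each character onto ((T,H),M) (rooted by OG) and count the minimum state changes it requires (Fitch parsimony):
Character 1: 2; Character 2: 1; Character 3: 1.
Total tree length = 4.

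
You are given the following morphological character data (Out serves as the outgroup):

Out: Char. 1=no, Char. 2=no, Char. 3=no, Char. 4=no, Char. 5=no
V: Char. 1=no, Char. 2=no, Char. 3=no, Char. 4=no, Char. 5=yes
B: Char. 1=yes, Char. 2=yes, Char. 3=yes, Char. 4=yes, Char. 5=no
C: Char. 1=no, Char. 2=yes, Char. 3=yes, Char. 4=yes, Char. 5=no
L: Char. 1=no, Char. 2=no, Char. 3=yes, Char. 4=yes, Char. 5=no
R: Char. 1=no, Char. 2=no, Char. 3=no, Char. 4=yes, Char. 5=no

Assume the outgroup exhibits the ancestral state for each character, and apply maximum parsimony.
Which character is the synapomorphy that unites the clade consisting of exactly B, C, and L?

Char. 3

The outgroup has state 'no' for every character, so 'yes' is the derived state throughout.
Char. 1: derived state 'yes' in B only — an autapomorphy, so it tells us nothing about relationships among taxa.
Only B and C show the derived state 'yes' for Char. 2, supporting them as a clade.
Char. 3: derived state 'yes' in B, C, and L only — synapomorphy for {B, C, L}.
Char. 4: derived state 'yes' in B, C, L, and R only — synapomorphy for {B, C, L, R}.
Char. 5: derived state 'yes' in V only — an autapomorphy, so it tells us nothing about relationships among taxa.
Most parsimonious ingroup topology: (V,(((B,C),L),R)).
The clade {B, C, L} is supported by Char. 3: its derived state 'yes' occurs in exactly those taxa and in no other taxon (including the outgroup).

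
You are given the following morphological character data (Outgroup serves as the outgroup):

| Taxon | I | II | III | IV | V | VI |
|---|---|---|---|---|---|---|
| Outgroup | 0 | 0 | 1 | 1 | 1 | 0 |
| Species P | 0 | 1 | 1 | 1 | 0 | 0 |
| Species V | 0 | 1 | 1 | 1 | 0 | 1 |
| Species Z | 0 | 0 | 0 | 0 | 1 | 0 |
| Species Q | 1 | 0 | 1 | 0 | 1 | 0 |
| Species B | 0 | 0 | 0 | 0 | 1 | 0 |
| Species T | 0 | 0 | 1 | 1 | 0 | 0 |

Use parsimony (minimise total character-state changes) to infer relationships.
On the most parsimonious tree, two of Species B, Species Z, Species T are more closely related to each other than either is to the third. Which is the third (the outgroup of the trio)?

Species T

Character polarity is set by the outgroup: the derived state is whichever differs from the outgroup's state, so for III, IV, V the derived state is '0', and for the remaining characters it is '1'.
I (derived state '1') is unique to Species Q (autapomorphy; uninformative for grouping).
II: derived state '1' in Species P and Species V only — synapomorphy for {Species P, Species V}.
III: derived state '0' in Species B and Species Z only — synapomorphy for {Species B, Species Z}.
IV: derived state '0' in Species B, Species Q, and Species Z only — synapomorphy for {Species B, Species Q, Species Z}.
V (derived state '0') is shared by Species P, Species T, and Species V — a synapomorphy uniting that clade.
VI: derived state '1' in Species V only — an autapomorphy, so it tells us nothing about relationships among taxa.
Most parsimonious ingroup topology: (((Species P,Species V),Species T),((Species Z,Species B),Species Q)).
Species B and Species Z share a more recent common ancestor with each other than either does with Species T, so Species T is the least closely related of the three.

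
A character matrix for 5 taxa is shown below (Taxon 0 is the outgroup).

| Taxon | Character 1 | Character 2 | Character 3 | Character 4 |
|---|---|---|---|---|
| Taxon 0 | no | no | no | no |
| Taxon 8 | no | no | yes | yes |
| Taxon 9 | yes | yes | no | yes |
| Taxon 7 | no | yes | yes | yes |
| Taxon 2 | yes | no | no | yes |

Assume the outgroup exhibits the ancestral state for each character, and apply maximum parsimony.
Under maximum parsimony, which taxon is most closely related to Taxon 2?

The outgroup has state 'no' for every character, so 'yes' is the derived state throughout.
Character 1: derived state 'yes' in Taxon 2 and Taxon 9 only — synapomorphy for {Taxon 2, Taxon 9}.
Character 2 groups Taxon 7 and Taxon 9, which is incompatible with the clades supported by the remaining characters; treating it as convergent (homoplasy) costs fewer steps than any alternative tree.
Character 3: derived state 'yes' in Taxon 7 and Taxon 8 only — synapomorphy for {Taxon 7, Taxon 8}.
Character 4 (derived state 'yes') is shared by all ingroup taxa — unites the whole ingroup.
Most parsimonious ingroup topology: ((Taxon 7,Taxon 8),(Taxon 2,Taxon 9)).
Taxon 2 and Taxon 9 form a cherry on this tree, so they are sister taxa.

Taxon 9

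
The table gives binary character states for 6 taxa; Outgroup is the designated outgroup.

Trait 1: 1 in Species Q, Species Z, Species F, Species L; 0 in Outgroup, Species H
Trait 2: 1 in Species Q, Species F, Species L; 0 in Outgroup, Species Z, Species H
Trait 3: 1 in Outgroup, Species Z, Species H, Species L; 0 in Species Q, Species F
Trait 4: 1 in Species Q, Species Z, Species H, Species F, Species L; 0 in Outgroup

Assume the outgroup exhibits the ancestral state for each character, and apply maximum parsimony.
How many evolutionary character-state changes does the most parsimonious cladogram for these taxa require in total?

Character polarity is set by the outgroup: the derived state is whichever differs from the outgroup's state, so for Trait 3 the derived state is '0', and for the remaining characters it is '1'.
Trait 1 (derived state '1') is shared by Species F, Species L, Species Q, and Species Z — a synapomorphy uniting that clade.
Trait 2: derived state '1' in Species F, Species L, and Species Q only — synapomorphy for {Species F, Species L, Species Q}.
Trait 3 (derived state '0') is shared by Species F and Species Q — a synapomorphy uniting that clade.
Trait 4 (derived state '1') is shared by all ingroup taxa — unites the whole ingroup.
Most parsimonious ingroup topology: ((((Species Q,Species F),Species L),Species Z),Species H).
Changes per character on this tree: Trait 1: 1; Trait 2: 1; Trait 3: 1; Trait 4: 1.
Total = 4.

4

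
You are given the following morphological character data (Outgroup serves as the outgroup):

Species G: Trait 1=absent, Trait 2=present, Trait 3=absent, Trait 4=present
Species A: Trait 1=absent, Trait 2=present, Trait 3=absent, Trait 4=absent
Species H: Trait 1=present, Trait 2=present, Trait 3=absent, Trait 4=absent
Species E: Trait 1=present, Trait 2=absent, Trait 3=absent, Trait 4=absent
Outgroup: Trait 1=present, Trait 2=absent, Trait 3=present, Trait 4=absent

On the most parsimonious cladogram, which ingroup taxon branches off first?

Species E

Character polarity is set by the outgroup: the derived state is whichever differs from the outgroup's state, so for Trait 1, Trait 3 the derived state is 'absent', and for the remaining characters it is 'present'.
Only Species A and Species G show the derived state 'absent' for Trait 1, supporting them as a clade.
Trait 2 (derived state 'present') is shared by Species A, Species G, and Species H — a synapomorphy uniting that clade.
All ingroup taxa share the derived state 'absent' for Trait 3; it defines the ingroup but does not resolve relationships within it.
Trait 4 (derived state 'present') is unique to Species G (autapomorphy; uninformative for grouping).
Most parsimonious ingroup topology: ((Species H,(Species G,Species A)),Species E).
Species E is sister to the clade containing all other ingroup taxa, so it is the earliest-diverging (most basal) ingroup lineage.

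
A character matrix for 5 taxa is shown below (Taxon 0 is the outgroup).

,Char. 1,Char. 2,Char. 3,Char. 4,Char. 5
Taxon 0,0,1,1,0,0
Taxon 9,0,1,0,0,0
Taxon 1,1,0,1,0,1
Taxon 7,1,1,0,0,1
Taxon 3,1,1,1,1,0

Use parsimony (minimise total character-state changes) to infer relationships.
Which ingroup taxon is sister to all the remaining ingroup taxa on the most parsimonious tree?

Character polarity is set by the outgroup: the derived state is whichever differs from the outgroup's state, so for Char. 2, Char. 3 the derived state is '0', and for the remaining characters it is '1'.
Only Taxon 1, Taxon 3, and Taxon 7 show the derived state '1' for Char. 1, supporting them as a clade.
Char. 2: derived state '0' in Taxon 1 only — an autapomorphy, so it tells us nothing about relationships among taxa.
Char. 3 groups Taxon 7 and Taxon 9, which is incompatible with the clades supported by the remaining characters; treating it as convergent (homoplasy) costs fewer steps than any alternative tree.
Char. 4: derived state '1' in Taxon 3 only — an autapomorphy, so it tells us nothing about relationships among taxa.
Char. 5 (derived state '1') is shared by Taxon 1 and Taxon 7 — a synapomorphy uniting that clade.
Most parsimonious ingroup topology: (Taxon 9,((Taxon 1,Taxon 7),Taxon 3)).
Taxon 9 is sister to the clade containing all other ingroup taxa, so it is the earliest-diverging (most basal) ingroup lineage.

Taxon 9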